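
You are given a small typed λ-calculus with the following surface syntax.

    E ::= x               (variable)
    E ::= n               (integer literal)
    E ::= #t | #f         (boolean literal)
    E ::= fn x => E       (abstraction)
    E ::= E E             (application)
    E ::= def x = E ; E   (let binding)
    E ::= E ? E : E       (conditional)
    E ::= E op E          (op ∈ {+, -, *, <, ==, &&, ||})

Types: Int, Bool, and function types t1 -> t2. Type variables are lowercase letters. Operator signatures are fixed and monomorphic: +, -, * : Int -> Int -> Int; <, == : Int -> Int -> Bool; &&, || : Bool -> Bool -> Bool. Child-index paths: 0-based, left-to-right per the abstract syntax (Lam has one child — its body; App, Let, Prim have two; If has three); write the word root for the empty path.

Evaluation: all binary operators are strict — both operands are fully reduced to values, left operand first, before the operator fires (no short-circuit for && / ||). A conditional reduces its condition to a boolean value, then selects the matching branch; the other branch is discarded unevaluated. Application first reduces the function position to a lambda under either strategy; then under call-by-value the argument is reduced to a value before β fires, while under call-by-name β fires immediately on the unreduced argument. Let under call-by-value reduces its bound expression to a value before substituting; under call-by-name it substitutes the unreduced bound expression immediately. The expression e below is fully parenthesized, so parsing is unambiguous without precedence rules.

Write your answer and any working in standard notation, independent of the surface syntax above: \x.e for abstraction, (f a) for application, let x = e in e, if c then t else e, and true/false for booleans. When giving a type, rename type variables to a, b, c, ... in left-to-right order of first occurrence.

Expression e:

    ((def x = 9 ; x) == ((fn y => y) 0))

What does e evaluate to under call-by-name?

Derivation:
step 0: ((let x = 9 in x) == ((\y.y) 0))
step 1: [let@0] (9 == ((\y.y) 0))
step 2: [beta@1] (9 == 0)
step 3: [delta@root] false

Answer: false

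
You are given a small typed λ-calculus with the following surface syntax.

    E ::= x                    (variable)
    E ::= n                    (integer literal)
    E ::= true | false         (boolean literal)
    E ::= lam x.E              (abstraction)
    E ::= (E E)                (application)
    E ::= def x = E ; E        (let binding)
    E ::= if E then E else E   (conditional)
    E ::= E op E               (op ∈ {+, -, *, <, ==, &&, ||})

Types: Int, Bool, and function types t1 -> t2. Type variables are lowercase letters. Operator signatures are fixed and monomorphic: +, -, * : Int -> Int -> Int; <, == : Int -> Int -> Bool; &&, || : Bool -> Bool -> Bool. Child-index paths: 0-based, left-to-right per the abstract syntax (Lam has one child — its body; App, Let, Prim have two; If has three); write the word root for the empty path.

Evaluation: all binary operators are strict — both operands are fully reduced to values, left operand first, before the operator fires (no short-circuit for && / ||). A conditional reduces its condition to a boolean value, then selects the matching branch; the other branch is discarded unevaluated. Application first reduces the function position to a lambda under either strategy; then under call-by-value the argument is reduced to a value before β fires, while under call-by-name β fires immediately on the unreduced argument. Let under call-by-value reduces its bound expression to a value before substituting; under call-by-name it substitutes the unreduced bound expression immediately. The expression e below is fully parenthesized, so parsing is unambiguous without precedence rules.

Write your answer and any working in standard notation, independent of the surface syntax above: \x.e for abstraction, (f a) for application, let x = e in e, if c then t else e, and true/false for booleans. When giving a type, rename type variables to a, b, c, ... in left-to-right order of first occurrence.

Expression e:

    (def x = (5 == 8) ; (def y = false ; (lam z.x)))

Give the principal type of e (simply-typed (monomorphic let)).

Working:
  unify Int ~ Int
  unify Int ~ Int
let x : Bool
let y : Bool
x : Bool
\z._ : a -> Bool

Answer: a -> Bool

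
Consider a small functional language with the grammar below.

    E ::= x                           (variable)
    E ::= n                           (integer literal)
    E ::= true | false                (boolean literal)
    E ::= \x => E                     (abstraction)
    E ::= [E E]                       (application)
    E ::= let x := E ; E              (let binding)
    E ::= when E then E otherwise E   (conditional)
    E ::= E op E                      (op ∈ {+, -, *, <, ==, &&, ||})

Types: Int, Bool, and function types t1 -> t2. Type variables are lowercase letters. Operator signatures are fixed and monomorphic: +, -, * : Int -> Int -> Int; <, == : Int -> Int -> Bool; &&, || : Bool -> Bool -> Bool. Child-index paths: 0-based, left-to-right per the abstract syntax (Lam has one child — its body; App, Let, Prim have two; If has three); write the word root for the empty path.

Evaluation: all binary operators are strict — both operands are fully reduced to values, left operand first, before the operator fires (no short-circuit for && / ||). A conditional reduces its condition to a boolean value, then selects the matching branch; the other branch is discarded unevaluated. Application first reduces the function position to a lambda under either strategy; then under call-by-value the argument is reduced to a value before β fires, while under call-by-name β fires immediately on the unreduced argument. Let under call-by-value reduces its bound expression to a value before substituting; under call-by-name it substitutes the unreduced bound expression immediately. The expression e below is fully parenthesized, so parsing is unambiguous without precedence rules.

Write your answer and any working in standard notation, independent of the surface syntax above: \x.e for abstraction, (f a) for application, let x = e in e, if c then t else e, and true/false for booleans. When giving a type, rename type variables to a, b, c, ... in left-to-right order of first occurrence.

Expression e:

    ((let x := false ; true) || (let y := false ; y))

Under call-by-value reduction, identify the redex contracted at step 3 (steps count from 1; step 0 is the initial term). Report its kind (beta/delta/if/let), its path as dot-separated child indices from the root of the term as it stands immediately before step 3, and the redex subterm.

Trace:
step 0: ((let x = false in true) || (let y = false in y))
step 1: [let@0] (true || (let y = false in y))
step 2: [let@1] (true || false)
step 3: [delta@root] true

Answer: delta at root : (true || false)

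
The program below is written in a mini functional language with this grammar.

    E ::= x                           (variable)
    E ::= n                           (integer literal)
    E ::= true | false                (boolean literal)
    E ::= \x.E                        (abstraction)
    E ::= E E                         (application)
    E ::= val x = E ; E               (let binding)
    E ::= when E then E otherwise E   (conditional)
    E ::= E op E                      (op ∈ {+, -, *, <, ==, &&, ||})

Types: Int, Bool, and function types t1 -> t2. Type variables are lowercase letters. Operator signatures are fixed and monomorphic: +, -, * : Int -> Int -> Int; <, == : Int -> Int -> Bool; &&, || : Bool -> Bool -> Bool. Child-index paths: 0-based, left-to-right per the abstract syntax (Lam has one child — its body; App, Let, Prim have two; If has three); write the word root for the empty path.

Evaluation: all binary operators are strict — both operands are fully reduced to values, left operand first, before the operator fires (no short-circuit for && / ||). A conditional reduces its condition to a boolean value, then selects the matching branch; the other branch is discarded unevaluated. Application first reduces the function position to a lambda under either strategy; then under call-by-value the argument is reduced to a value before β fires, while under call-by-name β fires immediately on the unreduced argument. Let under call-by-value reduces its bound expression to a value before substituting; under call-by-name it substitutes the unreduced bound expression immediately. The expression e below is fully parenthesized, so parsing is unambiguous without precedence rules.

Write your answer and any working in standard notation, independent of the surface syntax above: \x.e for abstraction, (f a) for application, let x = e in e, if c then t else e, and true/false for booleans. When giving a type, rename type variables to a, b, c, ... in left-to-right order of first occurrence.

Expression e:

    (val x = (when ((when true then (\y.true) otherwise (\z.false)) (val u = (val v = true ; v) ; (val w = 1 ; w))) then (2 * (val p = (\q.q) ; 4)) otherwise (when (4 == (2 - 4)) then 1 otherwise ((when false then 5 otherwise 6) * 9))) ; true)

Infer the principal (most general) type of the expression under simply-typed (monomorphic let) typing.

Working:
  unify Bool ~ Bool
\y._ : a -> Bool
\z._ : b -> Bool
  unify a -> Bool ~ b -> Bool
  unify a ~ b
  unify Bool ~ Bool
let v : Bool
v : Bool
let u : Bool
let w : Int
w : Int
  unify b -> Bool ~ Int -> c
  unify b ~ Int
  unify Bool ~ c
_ _ : Bool
  unify Bool ~ Bool
  unify Int ~ Int
q : d
\q._ : d -> d
let p : d -> d
  unify Int ~ Int
  unify Int ~ Int
  unify Int ~ Int
  unify Int ~ Int
  unify Int ~ Int
  unify Bool ~ Bool
  unify Bool ~ Bool
  unify Int ~ Int
  unify Int ~ Int
  unify Int ~ Int
  unify Int ~ Int
  unify Int ~ Int
let x : Int

Answer: Bool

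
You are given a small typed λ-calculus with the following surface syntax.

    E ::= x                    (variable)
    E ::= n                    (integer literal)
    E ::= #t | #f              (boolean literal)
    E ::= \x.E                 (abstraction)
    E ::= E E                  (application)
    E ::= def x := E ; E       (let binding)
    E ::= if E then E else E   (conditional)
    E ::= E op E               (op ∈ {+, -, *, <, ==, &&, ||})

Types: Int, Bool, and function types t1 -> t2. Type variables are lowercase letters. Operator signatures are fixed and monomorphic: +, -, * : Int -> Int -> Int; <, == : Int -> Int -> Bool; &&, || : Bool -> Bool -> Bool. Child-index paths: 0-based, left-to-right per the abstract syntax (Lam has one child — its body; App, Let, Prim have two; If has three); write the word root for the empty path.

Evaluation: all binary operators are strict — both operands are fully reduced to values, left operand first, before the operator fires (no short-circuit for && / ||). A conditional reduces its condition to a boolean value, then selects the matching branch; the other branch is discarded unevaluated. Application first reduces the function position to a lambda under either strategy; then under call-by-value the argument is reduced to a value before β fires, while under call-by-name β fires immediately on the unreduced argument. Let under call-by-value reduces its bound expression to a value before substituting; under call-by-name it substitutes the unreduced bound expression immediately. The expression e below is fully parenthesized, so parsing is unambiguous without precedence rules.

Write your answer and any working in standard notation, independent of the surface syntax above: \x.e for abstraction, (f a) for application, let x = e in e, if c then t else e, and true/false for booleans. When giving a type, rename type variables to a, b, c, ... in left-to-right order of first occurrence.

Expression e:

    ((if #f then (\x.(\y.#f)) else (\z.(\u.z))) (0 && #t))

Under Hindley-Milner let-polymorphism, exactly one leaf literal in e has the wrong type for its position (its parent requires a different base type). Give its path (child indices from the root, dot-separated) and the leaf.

Answer: 1.0 : 0

Working:
  unify Bool ~ Bool
\y._ : b -> Bool
\x._ : a -> b -> Bool
z : c
\u._ : d -> c
\z._ : c -> d -> c
  unify a -> b -> Bool ~ c -> d -> c
  unify a ~ c
  unify b -> Bool ~ d -> c
  unify b ~ d
  unify Bool ~ c
  unify Int ~ Bool
  FAIL: mismatch Int ~ Bool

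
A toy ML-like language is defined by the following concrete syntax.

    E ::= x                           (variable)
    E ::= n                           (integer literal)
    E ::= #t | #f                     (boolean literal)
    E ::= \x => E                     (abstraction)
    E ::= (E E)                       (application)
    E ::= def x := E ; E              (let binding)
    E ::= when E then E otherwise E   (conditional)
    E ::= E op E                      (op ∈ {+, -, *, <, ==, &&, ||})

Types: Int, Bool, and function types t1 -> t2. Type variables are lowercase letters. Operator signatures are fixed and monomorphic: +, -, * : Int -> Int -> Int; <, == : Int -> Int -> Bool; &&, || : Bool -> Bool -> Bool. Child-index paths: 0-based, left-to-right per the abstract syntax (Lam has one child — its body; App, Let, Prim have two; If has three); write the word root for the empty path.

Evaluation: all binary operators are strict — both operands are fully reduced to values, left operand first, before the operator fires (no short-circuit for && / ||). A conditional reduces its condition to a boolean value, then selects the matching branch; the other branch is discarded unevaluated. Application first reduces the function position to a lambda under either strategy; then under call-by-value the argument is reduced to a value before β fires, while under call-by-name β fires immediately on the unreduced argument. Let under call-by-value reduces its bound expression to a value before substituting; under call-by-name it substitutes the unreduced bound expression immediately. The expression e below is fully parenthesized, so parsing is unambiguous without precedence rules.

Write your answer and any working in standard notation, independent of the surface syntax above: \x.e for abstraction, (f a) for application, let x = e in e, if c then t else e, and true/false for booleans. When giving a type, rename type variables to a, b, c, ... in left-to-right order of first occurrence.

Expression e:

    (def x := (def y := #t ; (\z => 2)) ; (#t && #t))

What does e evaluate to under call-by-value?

Answer: true

Trace:
step 0: (let x = (let y = true in (\z.2)) in (true && true))
step 1: [let@0] (let x = (\z.2) in (true && true))
step 2: [let@root] (true && true)
step 3: [delta@root] true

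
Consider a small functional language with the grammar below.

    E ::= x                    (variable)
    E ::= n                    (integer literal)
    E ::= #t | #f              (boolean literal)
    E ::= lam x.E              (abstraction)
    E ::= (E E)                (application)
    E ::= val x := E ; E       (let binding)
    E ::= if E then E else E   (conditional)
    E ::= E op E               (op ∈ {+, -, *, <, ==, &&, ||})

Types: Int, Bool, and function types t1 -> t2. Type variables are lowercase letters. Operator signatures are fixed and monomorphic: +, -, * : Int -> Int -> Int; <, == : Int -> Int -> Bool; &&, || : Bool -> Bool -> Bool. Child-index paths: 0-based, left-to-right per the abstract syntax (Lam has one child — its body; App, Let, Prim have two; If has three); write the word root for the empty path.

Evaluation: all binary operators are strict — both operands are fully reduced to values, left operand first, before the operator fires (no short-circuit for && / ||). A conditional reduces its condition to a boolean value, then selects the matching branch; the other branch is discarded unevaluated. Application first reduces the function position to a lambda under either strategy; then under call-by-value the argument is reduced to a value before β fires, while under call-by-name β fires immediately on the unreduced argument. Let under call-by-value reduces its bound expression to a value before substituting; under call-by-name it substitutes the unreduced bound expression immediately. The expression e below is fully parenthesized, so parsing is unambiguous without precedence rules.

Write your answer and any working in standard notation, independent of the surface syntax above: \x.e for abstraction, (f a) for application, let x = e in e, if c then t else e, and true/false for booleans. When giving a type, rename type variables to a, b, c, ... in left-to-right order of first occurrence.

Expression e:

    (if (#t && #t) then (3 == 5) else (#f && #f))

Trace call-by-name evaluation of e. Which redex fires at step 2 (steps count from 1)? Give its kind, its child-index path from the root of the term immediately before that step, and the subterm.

Answer: if at root : (if true then (3 == 5) else (false && false))

Working:
step 0: (if (true && true) then (3 == 5) else (false && false))
step 1: [delta@0] (if true then (3 == 5) else (false && false))
step 2: [if@root] (3 == 5)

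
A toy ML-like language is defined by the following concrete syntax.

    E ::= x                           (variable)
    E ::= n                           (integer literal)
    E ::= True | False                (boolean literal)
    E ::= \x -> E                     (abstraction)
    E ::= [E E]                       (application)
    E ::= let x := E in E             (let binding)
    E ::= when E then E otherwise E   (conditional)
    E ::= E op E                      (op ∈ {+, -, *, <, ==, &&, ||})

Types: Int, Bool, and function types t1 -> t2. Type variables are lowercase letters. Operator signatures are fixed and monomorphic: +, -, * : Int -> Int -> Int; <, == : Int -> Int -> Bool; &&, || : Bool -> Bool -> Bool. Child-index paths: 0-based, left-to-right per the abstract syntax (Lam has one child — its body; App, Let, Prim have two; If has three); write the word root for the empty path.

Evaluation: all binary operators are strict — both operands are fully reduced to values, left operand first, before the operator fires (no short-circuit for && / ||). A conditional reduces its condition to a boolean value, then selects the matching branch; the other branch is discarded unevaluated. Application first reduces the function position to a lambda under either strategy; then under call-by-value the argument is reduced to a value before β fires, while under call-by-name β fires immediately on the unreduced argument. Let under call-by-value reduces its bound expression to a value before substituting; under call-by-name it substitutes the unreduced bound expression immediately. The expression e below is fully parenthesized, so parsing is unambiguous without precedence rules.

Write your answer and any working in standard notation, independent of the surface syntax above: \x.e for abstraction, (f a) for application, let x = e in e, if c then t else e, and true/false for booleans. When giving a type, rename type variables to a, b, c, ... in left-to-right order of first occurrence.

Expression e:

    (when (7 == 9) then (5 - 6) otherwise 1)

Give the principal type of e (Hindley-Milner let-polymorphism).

Trace:
  unify Int ~ Int
  unify Int ~ Int
  unify Bool ~ Bool
  unify Int ~ Int
  unify Int ~ Int
  unify Int ~ Int

Answer: Int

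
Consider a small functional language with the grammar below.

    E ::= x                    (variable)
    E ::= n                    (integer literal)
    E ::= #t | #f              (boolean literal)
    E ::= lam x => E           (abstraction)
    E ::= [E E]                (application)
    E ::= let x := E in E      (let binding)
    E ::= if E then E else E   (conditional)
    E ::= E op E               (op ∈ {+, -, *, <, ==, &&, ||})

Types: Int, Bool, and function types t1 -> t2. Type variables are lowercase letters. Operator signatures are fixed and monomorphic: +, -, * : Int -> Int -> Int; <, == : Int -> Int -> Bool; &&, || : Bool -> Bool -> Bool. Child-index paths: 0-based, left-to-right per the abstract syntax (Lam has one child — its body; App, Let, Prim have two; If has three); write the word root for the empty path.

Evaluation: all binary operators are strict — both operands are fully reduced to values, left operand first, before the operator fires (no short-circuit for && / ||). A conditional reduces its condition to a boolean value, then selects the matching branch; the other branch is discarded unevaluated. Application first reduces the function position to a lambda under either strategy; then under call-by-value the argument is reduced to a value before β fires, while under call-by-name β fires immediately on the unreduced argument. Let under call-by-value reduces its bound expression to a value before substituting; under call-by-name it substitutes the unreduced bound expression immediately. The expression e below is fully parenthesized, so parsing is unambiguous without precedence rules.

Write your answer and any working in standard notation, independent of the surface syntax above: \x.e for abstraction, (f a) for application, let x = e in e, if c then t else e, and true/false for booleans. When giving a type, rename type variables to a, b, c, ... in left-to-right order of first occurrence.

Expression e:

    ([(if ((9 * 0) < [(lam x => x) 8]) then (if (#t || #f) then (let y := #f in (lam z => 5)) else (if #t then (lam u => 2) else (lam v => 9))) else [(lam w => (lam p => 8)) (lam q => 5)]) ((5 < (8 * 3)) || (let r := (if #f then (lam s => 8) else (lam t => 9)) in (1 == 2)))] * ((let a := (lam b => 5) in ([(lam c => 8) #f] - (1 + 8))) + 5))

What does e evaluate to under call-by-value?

Derivation:
step 0: (((if ((9 * 0) < ((\x.x) 8)) then (if (true || false) then (let y = false in (\z.5)) else (if true then (\u.2) else (\v.9))) else ((\w.(\p.8)) (\q.5))) ((5 < (8 * 3)) || (let r = (if false then (\s.8) else (\t.9)) in (1 == 2)))) * ((let a = (\b.5) in (((\c.8) false) - (1 + 8))) + 5))
step 1: [delta@0.0.0.0] (((if (0 < ((\x.x) 8)) then (if (true || false) then (let y = false in (\z.5)) else (if true then (\u.2) else (\v.9))) else ((\w.(\p.8)) (\q.5))) ((5 < (8 * 3)) || (let r = (if false then (\s.8) else (\t.9)) in (1 == 2)))) * ((let a = (\b.5) in (((\c.8) false) - (1 + 8))) + 5))
step 2: [beta@0.0.0.1] (((if (0 < 8) then (if (true || false) then (let y = false in (\z.5)) else (if true then (\u.2) else (\v.9))) else ((\w.(\p.8)) (\q.5))) ((5 < (8 * 3)) || (let r = (if false then (\s.8) else (\t.9)) in (1 == 2)))) * ((let a = (\b.5) in (((\c.8) false) - (1 + 8))) + 5))
step 3: [delta@0.0.0] (((if true then (if (true || false) then (let y = false in (\z.5)) else (if true then (\u.2) else (\v.9))) else ((\w.(\p.8)) (\q.5))) ((5 < (8 * 3)) || (let r = (if false then (\s.8) else (\t.9)) in (1 == 2)))) * ((let a = (\b.5) in (((\c.8) false) - (1 + 8))) + 5))
step 4: [if@0.0] (((if (true || false) then (let y = false in (\z.5)) else (if true then (\u.2) else (\v.9))) ((5 < (8 * 3)) || (let r = (if false then (\s.8) else (\t.9)) in (1 == 2)))) * ((let a = (\b.5) in (((\c.8) false) - (1 + 8))) + 5))
step 5: [delta@0.0.0] (((if true then (let y = false in (\z.5)) else (if true then (\u.2) else (\v.9))) ((5 < (8 * 3)) || (let r = (if false then (\s.8) else (\t.9)) in (1 == 2)))) * ((let a = (\b.5) in (((\c.8) false) - (1 + 8))) + 5))
step 6: [if@0.0] (((let y = false in (\z.5)) ((5 < (8 * 3)) || (let r = (if false then (\s.8) else (\t.9)) in (1 == 2)))) * ((let a = (\b.5) in (((\c.8) false) - (1 + 8))) + 5))
step 7: [let@0.0] (((\z.5) ((5 < (8 * 3)) || (let r = (if false then (\s.8) else (\t.9)) in (1 == 2)))) * ((let a = (\b.5) in (((\c.8) false) - (1 + 8))) + 5))
step 8: [delta@0.1.0.1] (((\z.5) ((5 < 24) || (let r = (if false then (\s.8) else (\t.9)) in (1 == 2)))) * ((let a = (\b.5) in (((\c.8) false) - (1 + 8))) + 5))
step 9: [delta@0.1.0] (((\z.5) (true || (let r = (if false then (\s.8) else (\t.9)) in (1 == 2)))) * ((let a = (\b.5) in (((\c.8) false) - (1 + 8))) + 5))
step 10: [if@0.1.1.0] (((\z.5) (true || (let r = (\t.9) in (1 == 2)))) * ((let a = (\b.5) in (((\c.8) false) - (1 + 8))) + 5))
step 11: [let@0.1.1] (((\z.5) (true || (1 == 2))) * ((let a = (\b.5) in (((\c.8) false) - (1 + 8))) + 5))
step 12: [delta@0.1.1] (((\z.5) (true || false)) * ((let a = (\b.5) in (((\c.8) false) - (1 + 8))) + 5))
step 13: [delta@0.1] (((\z.5) true) * ((let a = (\b.5) in (((\c.8) false) - (1 + 8))) + 5))
step 14: [beta@0] (5 * ((let a = (\b.5) in (((\c.8) false) - (1 + 8))) + 5))
step 15: [let@1.0] (5 * ((((\c.8) false) - (1 + 8)) + 5))
step 16: [beta@1.0.0] (5 * ((8 - (1 + 8)) + 5))
step 17: [delta@1.0.1] (5 * ((8 - 9) + 5))
step 18: [delta@1.0] (5 * (-1 + 5))
step 19: [delta@1] (5 * 4)
step 20: [delta@root] 20

Answer: 20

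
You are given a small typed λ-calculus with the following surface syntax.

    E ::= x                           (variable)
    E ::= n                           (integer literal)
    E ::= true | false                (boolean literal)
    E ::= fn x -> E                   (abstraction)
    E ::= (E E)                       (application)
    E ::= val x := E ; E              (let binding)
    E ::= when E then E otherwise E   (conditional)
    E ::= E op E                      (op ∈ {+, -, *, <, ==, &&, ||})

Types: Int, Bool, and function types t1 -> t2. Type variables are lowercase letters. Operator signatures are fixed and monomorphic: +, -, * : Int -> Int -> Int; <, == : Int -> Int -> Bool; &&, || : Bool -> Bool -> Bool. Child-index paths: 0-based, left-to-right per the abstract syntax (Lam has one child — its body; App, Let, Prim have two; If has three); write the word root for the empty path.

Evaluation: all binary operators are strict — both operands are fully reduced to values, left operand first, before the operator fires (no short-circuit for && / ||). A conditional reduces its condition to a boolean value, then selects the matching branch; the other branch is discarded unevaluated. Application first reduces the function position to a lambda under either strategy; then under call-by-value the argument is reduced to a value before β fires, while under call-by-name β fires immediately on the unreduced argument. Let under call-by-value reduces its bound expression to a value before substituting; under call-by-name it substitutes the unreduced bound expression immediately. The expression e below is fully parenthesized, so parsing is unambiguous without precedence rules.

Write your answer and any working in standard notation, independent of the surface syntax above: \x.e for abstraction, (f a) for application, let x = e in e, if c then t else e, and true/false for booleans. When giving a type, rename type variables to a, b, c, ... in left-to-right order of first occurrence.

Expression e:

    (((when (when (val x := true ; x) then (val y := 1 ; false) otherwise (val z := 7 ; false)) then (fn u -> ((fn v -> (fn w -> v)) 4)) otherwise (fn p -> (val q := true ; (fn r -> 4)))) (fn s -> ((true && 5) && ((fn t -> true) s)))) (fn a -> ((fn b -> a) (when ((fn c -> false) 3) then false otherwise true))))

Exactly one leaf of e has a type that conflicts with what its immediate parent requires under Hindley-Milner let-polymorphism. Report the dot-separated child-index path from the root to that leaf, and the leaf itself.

Answer: 0.1.0.0.1 : 5

Derivation:
let x : Bool
x : Bool
  unify Bool ~ Bool
let y : Int
let z : Int
  unify Bool ~ Bool
  unify Bool ~ Bool
v : b
\w._ : c -> b
\v._ : b -> c -> b
  unify b -> c -> b ~ Int -> d
  unify b ~ Int
  unify c -> Int ~ d
_ _ : c -> Int
\u._ : a -> c -> Int
let q : Bool
\r._ : f -> Int
\p._ : e -> f -> Int
  unify a -> c -> Int ~ e -> f -> Int
  unify a ~ e
  unify c -> Int ~ f -> Int
  unify c ~ f
  unify Int ~ Int
  unify Bool ~ Bool
  unify Int ~ Bool
  FAIL: mismatch Int ~ Bool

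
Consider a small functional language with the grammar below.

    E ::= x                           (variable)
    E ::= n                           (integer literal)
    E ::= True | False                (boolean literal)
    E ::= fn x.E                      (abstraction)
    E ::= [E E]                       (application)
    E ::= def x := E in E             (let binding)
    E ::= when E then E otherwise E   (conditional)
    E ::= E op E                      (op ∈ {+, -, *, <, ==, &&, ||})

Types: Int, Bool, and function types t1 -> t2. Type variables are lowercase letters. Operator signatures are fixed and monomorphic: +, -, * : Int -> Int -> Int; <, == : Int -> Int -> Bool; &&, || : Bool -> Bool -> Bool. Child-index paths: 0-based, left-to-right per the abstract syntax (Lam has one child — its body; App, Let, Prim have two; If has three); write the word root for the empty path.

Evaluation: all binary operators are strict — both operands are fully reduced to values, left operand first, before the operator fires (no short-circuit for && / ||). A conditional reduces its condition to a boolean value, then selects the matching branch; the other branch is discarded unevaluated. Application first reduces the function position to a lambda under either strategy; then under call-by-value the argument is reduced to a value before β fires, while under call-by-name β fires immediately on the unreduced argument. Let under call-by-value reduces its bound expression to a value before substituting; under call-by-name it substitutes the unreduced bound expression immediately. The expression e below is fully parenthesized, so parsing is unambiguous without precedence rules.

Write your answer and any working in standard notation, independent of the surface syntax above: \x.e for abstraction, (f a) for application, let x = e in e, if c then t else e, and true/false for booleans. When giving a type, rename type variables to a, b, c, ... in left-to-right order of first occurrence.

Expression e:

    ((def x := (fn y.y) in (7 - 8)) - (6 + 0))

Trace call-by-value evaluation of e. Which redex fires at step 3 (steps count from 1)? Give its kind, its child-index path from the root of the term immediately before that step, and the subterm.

Answer: delta at 1 : (6 + 0)

Derivation:
step 0: ((let x = (\y.y) in (7 - 8)) - (6 + 0))
step 1: [let@0] ((7 - 8) - (6 + 0))
step 2: [delta@0] (-1 - (6 + 0))
step 3: [delta@1] (-1 - 6)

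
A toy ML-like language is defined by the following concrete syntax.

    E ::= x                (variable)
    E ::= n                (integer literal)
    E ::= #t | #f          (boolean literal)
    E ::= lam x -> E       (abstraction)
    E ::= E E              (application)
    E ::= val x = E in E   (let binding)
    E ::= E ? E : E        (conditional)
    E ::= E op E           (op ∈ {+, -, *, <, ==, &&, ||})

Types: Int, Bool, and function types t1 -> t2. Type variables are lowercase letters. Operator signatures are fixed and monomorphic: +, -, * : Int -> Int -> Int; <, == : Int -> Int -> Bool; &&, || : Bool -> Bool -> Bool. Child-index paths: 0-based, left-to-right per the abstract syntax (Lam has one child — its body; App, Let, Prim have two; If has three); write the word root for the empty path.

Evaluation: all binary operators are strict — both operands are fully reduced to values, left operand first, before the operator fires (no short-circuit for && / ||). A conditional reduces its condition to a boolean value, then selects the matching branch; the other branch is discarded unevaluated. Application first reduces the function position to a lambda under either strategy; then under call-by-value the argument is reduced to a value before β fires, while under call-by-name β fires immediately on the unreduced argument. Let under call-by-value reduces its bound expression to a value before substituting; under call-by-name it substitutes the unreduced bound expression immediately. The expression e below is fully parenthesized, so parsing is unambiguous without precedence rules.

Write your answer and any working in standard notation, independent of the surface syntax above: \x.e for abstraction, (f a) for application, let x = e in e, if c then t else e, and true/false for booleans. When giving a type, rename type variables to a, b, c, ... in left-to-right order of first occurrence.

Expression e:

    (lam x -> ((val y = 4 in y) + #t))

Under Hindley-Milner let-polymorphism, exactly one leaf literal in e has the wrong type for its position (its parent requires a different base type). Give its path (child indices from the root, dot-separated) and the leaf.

Working:
let y : Int
y : Int
  unify Int ~ Int
  unify Bool ~ Int
  FAIL: mismatch Bool ~ Int

Answer: 0.1 : true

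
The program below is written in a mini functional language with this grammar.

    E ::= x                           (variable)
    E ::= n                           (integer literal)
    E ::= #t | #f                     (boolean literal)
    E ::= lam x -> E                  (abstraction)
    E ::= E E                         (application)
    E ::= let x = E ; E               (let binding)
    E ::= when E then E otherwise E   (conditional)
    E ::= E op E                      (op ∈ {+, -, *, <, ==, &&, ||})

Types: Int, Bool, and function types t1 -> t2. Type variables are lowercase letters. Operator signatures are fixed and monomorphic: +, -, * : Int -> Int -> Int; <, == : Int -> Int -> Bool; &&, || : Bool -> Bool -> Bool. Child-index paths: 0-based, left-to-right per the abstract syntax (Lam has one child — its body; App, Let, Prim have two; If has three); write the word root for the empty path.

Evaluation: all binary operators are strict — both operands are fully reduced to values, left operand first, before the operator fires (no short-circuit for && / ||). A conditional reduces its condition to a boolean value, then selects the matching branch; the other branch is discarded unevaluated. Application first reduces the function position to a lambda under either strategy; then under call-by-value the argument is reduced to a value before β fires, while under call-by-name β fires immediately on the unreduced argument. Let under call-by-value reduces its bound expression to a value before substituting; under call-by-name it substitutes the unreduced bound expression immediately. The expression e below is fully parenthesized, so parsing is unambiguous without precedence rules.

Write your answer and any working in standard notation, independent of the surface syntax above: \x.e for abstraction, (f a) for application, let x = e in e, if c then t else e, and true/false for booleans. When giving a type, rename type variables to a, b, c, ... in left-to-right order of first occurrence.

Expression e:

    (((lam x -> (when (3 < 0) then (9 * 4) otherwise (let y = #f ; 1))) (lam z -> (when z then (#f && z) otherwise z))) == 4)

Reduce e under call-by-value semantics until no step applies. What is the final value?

Working:
step 0: (((\x.(if (3 < 0) then (9 * 4) else (let y = false in 1))) (\z.(if z then (false && z) else z))) == 4)
step 1: [beta@0] ((if (3 < 0) then (9 * 4) else (let y = false in 1)) == 4)
step 2: [delta@0.0] ((if false then (9 * 4) else (let y = false in 1)) == 4)
step 3: [if@0] ((let y = false in 1) == 4)
step 4: [let@0] (1 == 4)
step 5: [delta@root] false

Answer: false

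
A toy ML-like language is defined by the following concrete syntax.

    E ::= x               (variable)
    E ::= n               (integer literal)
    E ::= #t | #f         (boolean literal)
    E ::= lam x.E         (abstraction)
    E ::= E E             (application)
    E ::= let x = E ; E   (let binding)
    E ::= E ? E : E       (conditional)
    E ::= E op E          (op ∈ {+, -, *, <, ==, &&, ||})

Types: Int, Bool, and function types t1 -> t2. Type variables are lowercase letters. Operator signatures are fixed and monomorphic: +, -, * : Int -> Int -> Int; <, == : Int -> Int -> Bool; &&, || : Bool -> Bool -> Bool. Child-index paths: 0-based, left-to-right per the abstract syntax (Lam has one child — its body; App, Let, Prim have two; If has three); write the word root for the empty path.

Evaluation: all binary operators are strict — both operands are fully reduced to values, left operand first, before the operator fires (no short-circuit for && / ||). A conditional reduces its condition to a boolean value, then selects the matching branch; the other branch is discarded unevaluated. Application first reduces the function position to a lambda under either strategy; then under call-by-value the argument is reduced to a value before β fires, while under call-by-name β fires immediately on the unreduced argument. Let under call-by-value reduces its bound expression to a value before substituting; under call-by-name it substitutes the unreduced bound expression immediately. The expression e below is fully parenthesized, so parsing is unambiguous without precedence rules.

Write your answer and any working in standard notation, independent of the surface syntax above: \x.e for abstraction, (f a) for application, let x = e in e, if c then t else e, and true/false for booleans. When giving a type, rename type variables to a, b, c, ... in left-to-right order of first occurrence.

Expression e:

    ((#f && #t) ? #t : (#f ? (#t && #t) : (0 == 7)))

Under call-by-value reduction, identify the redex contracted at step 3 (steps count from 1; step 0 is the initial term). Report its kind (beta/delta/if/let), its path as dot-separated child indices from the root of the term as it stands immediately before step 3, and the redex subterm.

Trace:
step 0: (if (false && true) then true else (if false then (true && true) else (0 == 7)))
step 1: [delta@0] (if false then true else (if false then (true && true) else (0 == 7)))
step 2: [if@root] (if false then (true && true) else (0 == 7))
step 3: [if@root] (0 == 7)

Answer: if at root : (if false then (true && true) else (0 == 7))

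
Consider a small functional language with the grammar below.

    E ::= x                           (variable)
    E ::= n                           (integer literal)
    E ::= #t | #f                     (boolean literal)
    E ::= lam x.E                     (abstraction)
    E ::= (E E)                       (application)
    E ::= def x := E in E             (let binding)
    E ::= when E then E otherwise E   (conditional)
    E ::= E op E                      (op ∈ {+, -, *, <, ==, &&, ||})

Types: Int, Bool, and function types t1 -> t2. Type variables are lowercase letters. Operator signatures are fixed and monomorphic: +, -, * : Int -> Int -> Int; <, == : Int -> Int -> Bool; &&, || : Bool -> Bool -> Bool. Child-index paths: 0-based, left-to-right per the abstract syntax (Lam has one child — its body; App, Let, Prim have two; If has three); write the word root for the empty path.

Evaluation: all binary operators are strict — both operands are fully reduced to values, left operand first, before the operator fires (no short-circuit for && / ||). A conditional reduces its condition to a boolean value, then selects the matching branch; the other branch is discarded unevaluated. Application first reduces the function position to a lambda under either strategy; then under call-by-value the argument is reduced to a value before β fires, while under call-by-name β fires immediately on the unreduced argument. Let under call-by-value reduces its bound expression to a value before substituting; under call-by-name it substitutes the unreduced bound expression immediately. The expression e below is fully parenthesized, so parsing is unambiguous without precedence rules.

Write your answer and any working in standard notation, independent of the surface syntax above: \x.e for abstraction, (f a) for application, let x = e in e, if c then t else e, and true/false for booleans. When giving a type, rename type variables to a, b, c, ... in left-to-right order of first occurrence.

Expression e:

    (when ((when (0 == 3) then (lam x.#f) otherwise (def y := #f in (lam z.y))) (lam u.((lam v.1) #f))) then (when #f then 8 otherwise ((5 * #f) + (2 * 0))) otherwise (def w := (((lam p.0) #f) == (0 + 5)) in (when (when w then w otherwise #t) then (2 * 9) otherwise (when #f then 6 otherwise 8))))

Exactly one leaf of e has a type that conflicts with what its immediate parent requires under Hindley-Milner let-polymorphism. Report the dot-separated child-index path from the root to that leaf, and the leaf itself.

Answer: 1.2.0.1 : false

Derivation:
  unify Int ~ Int
  unify Int ~ Int
  unify Bool ~ Bool
\x._ : a -> Bool
let y : Bool
y : Bool
\z._ : b -> Bool
  unify a -> Bool ~ b -> Bool
  unify a ~ b
  unify Bool ~ Bool
\v._ : d -> Int
  unify d -> Int ~ Bool -> e
  unify d ~ Bool
  unify Int ~ e
_ _ : Int
\u._ : c -> Int
  unify b -> Bool ~ (c -> Int) -> f
  unify b ~ c -> Int
  unify Bool ~ f
_ _ : Bool
  unify Bool ~ Bool
  unify Bool ~ Bool
  unify Int ~ Int
  unify Bool ~ Int
  FAIL: mismatch Bool ~ Int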